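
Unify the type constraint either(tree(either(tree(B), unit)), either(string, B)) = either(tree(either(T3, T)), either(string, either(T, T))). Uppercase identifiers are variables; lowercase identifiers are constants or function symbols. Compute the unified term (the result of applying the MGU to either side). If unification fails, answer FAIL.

either(tree(either(tree(either(unit, unit)), unit)), either(string, either(unit, unit)))

Decompose either/2: tree(either(tree(B), unit)) = tree(either(T3, T)),  either(string, B) = either(string, either(T, T)).
Decompose tree/1: either(tree(B), unit) = either(T3, T).
Decompose either/2: tree(B) = T3,  unit = T.
Bind T3 := tree(B); no other remaining equation mentions T3.
Bind T := unit; substituting into the remaining equation gives: either(string, B) = either(string, either(unit, unit)).
Decompose either/2: string = string,  B = either(unit, unit).
Delete trivial equation string = string.
Bind B := either(unit, unit). Substituting into the earlier binding gives T3 := tree(either(unit, unit)).
Applying the MGU to either side gives either(tree(either(tree(either(unit, unit)), unit)), either(string, either(unit, unit))).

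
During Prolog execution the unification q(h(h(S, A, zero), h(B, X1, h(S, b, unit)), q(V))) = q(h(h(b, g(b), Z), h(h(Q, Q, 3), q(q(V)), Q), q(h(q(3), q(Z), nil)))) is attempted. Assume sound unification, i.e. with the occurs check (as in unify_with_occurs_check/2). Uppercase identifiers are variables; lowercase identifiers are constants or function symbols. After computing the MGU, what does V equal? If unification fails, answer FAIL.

Decompose q/1: h(h(S, A, zero), h(B, X1, h(S, b, unit)), q(V)) = h(h(b, g(b), Z), h(h(Q, Q, 3), q(q(V)), Q), q(h(q(3), q(Z), nil))).
Decompose h/3: h(S, A, zero) = h(b, g(b), Z),  h(B, X1, h(S, b, unit)) = h(h(Q, Q, 3), q(q(V)), Q),  q(V) = q(h(q(3), q(Z), nil)).
Decompose h/3: S = b,  A = g(b),  zero = Z.
Bind S := b; substituting into the one remaining equation that mentions S gives: h(B, X1, h(b, b, unit)) = h(h(Q, Q, 3), q(q(V)), Q).
Bind A := g(b); no other remaining equation mentions A.
Bind Z := zero; substituting into the one remaining equation that mentions Z gives: q(V) = q(h(q(3), q(zero), nil)).
Decompose h/3: B = h(Q, Q, 3),  X1 = q(q(V)),  h(b, b, unit) = Q.
Bind B := h(Q, Q, 3); no other remaining equation mentions B.
Bind X1 := q(q(V)); no other remaining equation mentions X1.
Bind Q := h(b, b, unit); no other remaining equation mentions Q. Substituting into the earlier binding gives B := h(h(b, b, unit), h(b, b, unit), 3).
Decompose q/1: V = h(q(3), q(zero), nil).
Bind V := h(q(3), q(zero), nil). Substituting into the earlier binding gives X1 := q(q(h(q(3), q(zero), nil))).
MGU = { S = b, A = g(b), Z = zero, B = h(h(b, b, unit), h(b, b, unit), 3), X1 = q(q(h(q(3), q(zero), nil))), Q = h(b, b, unit), V = h(q(3), q(zero), nil) }, so V = h(q(3), q(zero), nil).

h(q(3), q(zero), nil)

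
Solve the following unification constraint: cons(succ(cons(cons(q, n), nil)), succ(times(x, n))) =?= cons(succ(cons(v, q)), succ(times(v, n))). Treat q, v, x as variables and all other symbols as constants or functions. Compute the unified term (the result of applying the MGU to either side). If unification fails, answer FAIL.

cons(succ(cons(cons(nil, n), nil)), succ(times(cons(nil, n), n)))

Decompose cons/2: succ(cons(cons(q, n), nil)) =?= succ(cons(v, q)),  succ(times(x, n)) =?= succ(times(v, n)).
Decompose succ/1: cons(cons(q, n), nil) =?= cons(v, q).
Decompose cons/2: cons(q, n) =?= v,  nil =?= q.
Bind v := cons(q, n); substituting into the one remaining equation that mentions v gives: succ(times(x, n)) =?= succ(times(cons(q, n), n)).
Bind q := nil; substituting into the remaining equation gives: succ(times(x, n)) =?= succ(times(cons(nil, n), n)). Substituting into the earlier binding gives v := cons(nil, n).
Decompose succ/1: times(x, n) =?= times(cons(nil, n), n).
Decompose times/2: x =?= cons(nil, n),  n =?= n.
Bind x := cons(nil, n); no other remaining equation mentions x.
Delete trivial equation n =?= n.
Applying the MGU to either side gives cons(succ(cons(cons(nil, n), nil)), succ(times(cons(nil, n), n))).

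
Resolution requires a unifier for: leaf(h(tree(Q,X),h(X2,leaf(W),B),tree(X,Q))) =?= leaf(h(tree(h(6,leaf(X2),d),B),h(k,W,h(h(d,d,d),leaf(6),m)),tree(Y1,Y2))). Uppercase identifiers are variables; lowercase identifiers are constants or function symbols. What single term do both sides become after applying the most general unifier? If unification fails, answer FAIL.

FAIL

Decompose leaf/1: h(tree(Q,X),h(X2,leaf(W),B),tree(X,Q)) =?= h(tree(h(6,leaf(X2),d),B),h(k,W,h(h(d,d,d),leaf(6),m)),tree(Y1,Y2)).
Decompose h/3: tree(Q,X) =?= tree(h(6,leaf(X2),d),B),  h(X2,leaf(W),B) =?= h(k,W,h(h(d,d,d),leaf(6),m)),  tree(X,Q) =?= tree(Y1,Y2).
Decompose tree/2: Q =?= h(6,leaf(X2),d),  X =?= B.
Bind Q := h(6,leaf(X2),d); substituting into the one remaining equation that mentions Q gives: tree(X,h(6,leaf(X2),d)) =?= tree(Y1,Y2).
Bind X := B; substituting into the one remaining equation that mentions X gives: tree(B,h(6,leaf(X2),d)) =?= tree(Y1,Y2).
Decompose h/3: X2 =?= k,  leaf(W) =?= W,  B =?= h(h(d,d,d),leaf(6),m).
Bind X2 := k; substituting into the one remaining equation that mentions X2 gives: tree(B,h(6,leaf(k),d)) =?= tree(Y1,Y2). Substituting into the earlier binding gives Q := h(6,leaf(k),d).
Occurs check fails: W occurs in leaf(W); the equation W =?= leaf(W) has no finite solution.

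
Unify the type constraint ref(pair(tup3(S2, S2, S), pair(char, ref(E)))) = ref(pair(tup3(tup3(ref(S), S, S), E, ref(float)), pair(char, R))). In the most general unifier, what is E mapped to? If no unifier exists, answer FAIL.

tup3(ref(ref(float)), ref(float), ref(float))

Decompose ref/1: pair(tup3(S2, S2, S), pair(char, ref(E))) = pair(tup3(tup3(ref(S), S, S), E, ref(float)), pair(char, R)).
Decompose pair/2: tup3(S2, S2, S) = tup3(tup3(ref(S), S, S), E, ref(float)),  pair(char, ref(E)) = pair(char, R).
Decompose tup3/3: S2 = tup3(ref(S), S, S),  S2 = E,  S = ref(float).
Bind S2 := tup3(ref(S), S, S); substituting into the one remaining equation that mentions S2 gives: tup3(ref(S), S, S) = E.
Bind E := tup3(ref(S), S, S); substituting into the one remaining equation that mentions E gives: pair(char, ref(tup3(ref(S), S, S))) = pair(char, R).
Bind S := ref(float); substituting into the remaining equation gives: pair(char, ref(tup3(ref(ref(float)), ref(float), ref(float)))) = pair(char, R). Substituting into the earlier bindings gives S2 := tup3(ref(ref(float)), ref(float), ref(float)), E := tup3(ref(ref(float)), ref(float), ref(float)).
Decompose pair/2: char = char,  ref(tup3(ref(ref(float)), ref(float), ref(float))) = R.
Delete trivial equation char = char.
Bind R := ref(tup3(ref(ref(float)), ref(float), ref(float))).
MGU = { S2 := tup3(ref(ref(float)), ref(float), ref(float)), E := tup3(ref(ref(float)), ref(float), ref(float)), S := ref(float), R := ref(tup3(ref(ref(float)), ref(float), ref(float))) }, so E := tup3(ref(ref(float)), ref(float), ref(float)).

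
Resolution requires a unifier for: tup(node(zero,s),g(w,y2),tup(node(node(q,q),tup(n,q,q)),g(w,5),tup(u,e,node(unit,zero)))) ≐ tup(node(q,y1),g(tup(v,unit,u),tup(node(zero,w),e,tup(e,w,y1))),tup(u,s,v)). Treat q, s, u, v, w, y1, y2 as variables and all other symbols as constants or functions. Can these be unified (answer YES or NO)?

Decompose tup/3: node(zero,s) ≐ node(q,y1),  g(w,y2) ≐ g(tup(v,unit,u),tup(node(zero,w),e,tup(e,w,y1))),  tup(node(node(q,q),tup(n,q,q)),g(w,5),tup(u,e,node(unit,zero))) ≐ tup(u,s,v).
Decompose node/2: zero ≐ q,  s ≐ y1.
Bind q := zero; substituting into the one remaining equation that mentions q gives: tup(node(node(zero,zero),tup(n,zero,zero)),g(w,5),tup(u,e,node(unit,zero))) ≐ tup(u,s,v).
Bind s := y1; substituting into the one remaining equation that mentions s gives: tup(node(node(zero,zero),tup(n,zero,zero)),g(w,5),tup(u,e,node(unit,zero))) ≐ tup(u,y1,v).
Decompose g/2: w ≐ tup(v,unit,u),  y2 ≐ tup(node(zero,w),e,tup(e,w,y1)).
Bind w := tup(v,unit,u); substituting into the remaining equations gives: y2 ≐ tup(node(zero,tup(v,unit,u)),e,tup(e,tup(v,unit,u),y1)),  tup(node(node(zero,zero),tup(n,zero,zero)),g(tup(v,unit,u),5),tup(u,e,node(unit,zero))) ≐ tup(u,y1,v).
Bind y2 := tup(node(zero,tup(v,unit,u)),e,tup(e,tup(v,unit,u),y1)); no other remaining equation mentions y2.
Decompose tup/3: node(node(zero,zero),tup(n,zero,zero)) ≐ u,  g(tup(v,unit,u),5) ≐ y1,  tup(u,e,node(unit,zero)) ≐ v.
Bind u := node(node(zero,zero),tup(n,zero,zero)); substituting into the remaining equations gives: g(tup(v,unit,node(node(zero,zero),tup(n,zero,zero))),5) ≐ y1,  tup(node(node(zero,zero),tup(n,zero,zero)),e,node(unit,zero)) ≐ v. Substituting into the earlier bindings gives w := tup(v,unit,node(node(zero,zero),tup(n,zero,zero))), y2 := tup(node(zero,tup(v,unit,node(node(zero,zero),tup(n,zero,zero)))),e,tup(e,tup(v,unit,node(node(zero,zero),tup(n,zero,zero))),y1)).
Bind y1 := g(tup(v,unit,node(node(zero,zero),tup(n,zero,zero))),5); no other remaining equation mentions y1. Substituting into the earlier bindings gives s := g(tup(v,unit,node(node(zero,zero),tup(n,zero,zero))),5), y2 := tup(node(zero,tup(v,unit,node(node(zero,zero),tup(n,zero,zero)))),e,tup(e,tup(v,unit,node(node(zero,zero),tup(n,zero,zero))),g(tup(v,unit,node(node(zero,zero),tup(n,zero,zero))),5))).
Bind v := tup(node(node(zero,zero),tup(n,zero,zero)),e,node(unit,zero)). Substituting into the earlier bindings gives s := g(tup(tup(node(node(zero,zero),tup(n,zero,zero)),e,node(unit,zero)),unit,node(node(zero,zero),tup(n,zero,zero))),5), w := tup(tup(node(node(zero,zero),tup(n,zero,zero)),e,node(unit,zero)),unit,node(node(zero,zero),tup(n,zero,zero))), y2 := tup(node(zero,tup(tup(node(node(zero,zero),tup(n,zero,zero)),e,node(unit,zero)),unit,node(node(zero,zero),tup(n,zero,zero)))),e,tup(e,tup(tup(node(node(zero,zero),tup(n,zero,zero)),e,node(unit,zero)),unit,node(node(zero,zero),tup(n,zero,zero))),g(tup(tup(node(node(zero,zero),tup(n,zero,zero)),e,node(unit,zero)),unit,node(node(zero,zero),tup(n,zero,zero))),5))), y1 := g(tup(tup(node(node(zero,zero),tup(n,zero,zero)),e,node(unit,zero)),unit,node(node(zero,zero),tup(n,zero,zero))),5).
No equations remain and no clash or occurs-check failure arose, so a unifier exists.

YES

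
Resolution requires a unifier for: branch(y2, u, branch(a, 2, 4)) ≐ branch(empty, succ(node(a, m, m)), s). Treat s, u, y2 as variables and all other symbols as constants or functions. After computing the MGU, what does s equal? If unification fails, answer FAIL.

Decompose branch/3: y2 ≐ empty,  u ≐ succ(node(a, m, m)),  branch(a, 2, 4) ≐ s.
Bind y2 := empty; no other remaining equation mentions y2.
Bind u := succ(node(a, m, m)); no other remaining equation mentions u.
Bind s := branch(a, 2, 4).
MGU = { y2 -> empty, u -> succ(node(a, m, m)), s -> branch(a, 2, 4) }, so s -> branch(a, 2, 4).

branch(a, 2, 4)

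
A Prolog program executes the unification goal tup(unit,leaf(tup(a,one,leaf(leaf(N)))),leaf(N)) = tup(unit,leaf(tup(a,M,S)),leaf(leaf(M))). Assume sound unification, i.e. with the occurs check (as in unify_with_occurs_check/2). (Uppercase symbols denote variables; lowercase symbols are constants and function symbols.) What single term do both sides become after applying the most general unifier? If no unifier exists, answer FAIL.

tup(unit,leaf(tup(a,one,leaf(leaf(leaf(one))))),leaf(leaf(one)))

Decompose tup/3: unit = unit,  leaf(tup(a,one,leaf(leaf(N)))) = leaf(tup(a,M,S)),  leaf(N) = leaf(leaf(M)).
Delete trivial equation unit = unit.
Decompose leaf/1: tup(a,one,leaf(leaf(N))) = tup(a,M,S).
Decompose tup/3: a = a,  one = M,  leaf(leaf(N)) = S.
Delete trivial equation a = a.
Bind M := one; substituting into the one remaining equation that mentions M gives: leaf(N) = leaf(leaf(one)).
Bind S := leaf(leaf(N)); no other remaining equation mentions S.
Decompose leaf/1: N = leaf(one).
Bind N := leaf(one). Substituting into the earlier binding gives S := leaf(leaf(leaf(one))).
Applying the MGU to either side gives tup(unit,leaf(tup(a,one,leaf(leaf(leaf(one))))),leaf(leaf(one))).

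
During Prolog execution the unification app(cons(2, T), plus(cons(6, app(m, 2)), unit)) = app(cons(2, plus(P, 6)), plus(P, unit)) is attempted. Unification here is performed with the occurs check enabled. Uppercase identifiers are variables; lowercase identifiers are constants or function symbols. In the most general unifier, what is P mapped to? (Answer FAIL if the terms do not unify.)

cons(6, app(m, 2))

Decompose app/2: cons(2, T) = cons(2, plus(P, 6)),  plus(cons(6, app(m, 2)), unit) = plus(P, unit).
Decompose cons/2: 2 = 2,  T = plus(P, 6).
Delete trivial equation 2 = 2.
Bind T := plus(P, 6); no other remaining equation mentions T.
Decompose plus/2: cons(6, app(m, 2)) = P,  unit = unit.
Bind P := cons(6, app(m, 2)); no other remaining equation mentions P. Substituting into the earlier binding gives T := plus(cons(6, app(m, 2)), 6).
Delete trivial equation unit = unit.
MGU = { T = plus(cons(6, app(m, 2)), 6), P = cons(6, app(m, 2)) }, so P = cons(6, app(m, 2)).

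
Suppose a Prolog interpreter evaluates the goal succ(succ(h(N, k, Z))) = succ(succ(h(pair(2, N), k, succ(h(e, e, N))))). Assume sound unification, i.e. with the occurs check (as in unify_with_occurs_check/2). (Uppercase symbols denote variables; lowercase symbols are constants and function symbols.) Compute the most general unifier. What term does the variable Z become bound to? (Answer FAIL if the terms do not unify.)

FAIL

Decompose succ/1: succ(h(N, k, Z)) = succ(h(pair(2, N), k, succ(h(e, e, N)))).
Decompose succ/1: h(N, k, Z) = h(pair(2, N), k, succ(h(e, e, N))).
Decompose h/3: N = pair(2, N),  k = k,  Z = succ(h(e, e, N)).
Occurs check fails: N occurs in pair(2, N); the equation N = pair(2, N) has no finite solution.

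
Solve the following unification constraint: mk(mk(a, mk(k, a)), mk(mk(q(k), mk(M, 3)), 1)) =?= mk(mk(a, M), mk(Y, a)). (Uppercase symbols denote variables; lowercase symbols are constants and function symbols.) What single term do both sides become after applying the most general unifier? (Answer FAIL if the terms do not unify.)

FAIL

Decompose mk/2: mk(a, mk(k, a)) =?= mk(a, M),  mk(mk(q(k), mk(M, 3)), 1) =?= mk(Y, a).
Decompose mk/2: a =?= a,  mk(k, a) =?= M.
Delete trivial equation a =?= a.
Bind M := mk(k, a); substituting into the remaining equation gives: mk(mk(q(k), mk(mk(k, a), 3)), 1) =?= mk(Y, a).
Decompose mk/2: mk(q(k), mk(mk(k, a), 3)) =?= Y,  1 =?= a.
Bind Y := mk(q(k), mk(mk(k, a), 3)); no other remaining equation mentions Y.
Clash: constants 1 and a differ; no unifier exists.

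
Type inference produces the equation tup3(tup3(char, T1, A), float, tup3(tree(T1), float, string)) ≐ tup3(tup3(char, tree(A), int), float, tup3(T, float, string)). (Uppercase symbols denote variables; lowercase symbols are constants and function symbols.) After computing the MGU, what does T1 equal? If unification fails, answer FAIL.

tree(int)

Decompose tup3/3: tup3(char, T1, A) ≐ tup3(char, tree(A), int),  float ≐ float,  tup3(tree(T1), float, string) ≐ tup3(T, float, string).
Decompose tup3/3: char ≐ char,  T1 ≐ tree(A),  A ≐ int.
Delete trivial equation char ≐ char.
Bind T1 := tree(A); substituting into the one remaining equation that mentions T1 gives: tup3(tree(tree(A)), float, string) ≐ tup3(T, float, string).
Bind A := int; substituting into the one remaining equation that mentions A gives: tup3(tree(tree(int)), float, string) ≐ tup3(T, float, string). Substituting into the earlier binding gives T1 := tree(int).
Delete trivial equation float ≐ float.
Decompose tup3/3: tree(tree(int)) ≐ T,  float ≐ float,  string ≐ string.
Bind T := tree(tree(int)); no other remaining equation mentions T.
Delete trivial equation float ≐ float.
Delete trivial equation string ≐ string.
MGU = { T1 -> tree(int), A -> int, T -> tree(tree(int)) }, so T1 -> tree(int).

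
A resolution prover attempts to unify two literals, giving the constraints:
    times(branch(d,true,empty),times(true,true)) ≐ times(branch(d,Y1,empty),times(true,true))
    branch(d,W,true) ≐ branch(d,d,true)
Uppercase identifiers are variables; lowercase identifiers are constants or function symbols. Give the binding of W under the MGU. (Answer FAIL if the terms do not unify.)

Decompose times/2: branch(d,true,empty) ≐ branch(d,Y1,empty),  times(true,true) ≐ times(true,true).
Decompose branch/3: d ≐ d,  true ≐ Y1,  empty ≐ empty.
Delete trivial equation d ≐ d.
Bind Y1 := true; no other remaining equation mentions Y1.
Delete trivial equation empty ≐ empty.
Delete trivial equation times(true,true) ≐ times(true,true).
Decompose branch/3: d ≐ d,  W ≐ d,  true ≐ true.
Delete trivial equation d ≐ d.
Bind W := d; no other remaining equation mentions W.
Delete trivial equation true ≐ true.
MGU = { Y1 ↦ true, W ↦ d }, so W ↦ d.

d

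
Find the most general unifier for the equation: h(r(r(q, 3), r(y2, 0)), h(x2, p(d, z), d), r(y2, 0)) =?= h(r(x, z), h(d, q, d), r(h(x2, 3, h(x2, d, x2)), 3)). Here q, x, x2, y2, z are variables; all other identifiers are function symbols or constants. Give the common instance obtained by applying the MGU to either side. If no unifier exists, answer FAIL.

Decompose h/3: r(r(q, 3), r(y2, 0)) =?= r(x, z),  h(x2, p(d, z), d) =?= h(d, q, d),  r(y2, 0) =?= r(h(x2, 3, h(x2, d, x2)), 3).
Decompose r/2: r(q, 3) =?= x,  r(y2, 0) =?= z.
Bind x := r(q, 3); no other remaining equation mentions x.
Bind z := r(y2, 0); substituting into the one remaining equation that mentions z gives: h(x2, p(d, r(y2, 0)), d) =?= h(d, q, d).
Decompose h/3: x2 =?= d,  p(d, r(y2, 0)) =?= q,  d =?= d.
Bind x2 := d; substituting into the one remaining equation that mentions x2 gives: r(y2, 0) =?= r(h(d, 3, h(d, d, d)), 3).
Bind q := p(d, r(y2, 0)); no other remaining equation mentions q. Substituting into the earlier binding gives x := r(p(d, r(y2, 0)), 3).
Delete trivial equation d =?= d.
Decompose r/2: y2 =?= h(d, 3, h(d, d, d)),  0 =?= 3.
Bind y2 := h(d, 3, h(d, d, d)); no other remaining equation mentions y2. Substituting into the earlier bindings gives x := r(p(d, r(h(d, 3, h(d, d, d)), 0)), 3), z := r(h(d, 3, h(d, d, d)), 0), q := p(d, r(h(d, 3, h(d, d, d)), 0)).
Clash: constants 0 and 3 differ; no unifier exists.

FAIL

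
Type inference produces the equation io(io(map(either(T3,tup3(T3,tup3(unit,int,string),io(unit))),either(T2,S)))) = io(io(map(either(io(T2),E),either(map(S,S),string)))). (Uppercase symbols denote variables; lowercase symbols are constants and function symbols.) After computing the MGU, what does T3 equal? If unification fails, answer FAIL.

io(map(string,string))

Decompose io/1: io(map(either(T3,tup3(T3,tup3(unit,int,string),io(unit))),either(T2,S))) = io(map(either(io(T2),E),either(map(S,S),string))).
Decompose io/1: map(either(T3,tup3(T3,tup3(unit,int,string),io(unit))),either(T2,S)) = map(either(io(T2),E),either(map(S,S),string)).
Decompose map/2: either(T3,tup3(T3,tup3(unit,int,string),io(unit))) = either(io(T2),E),  either(T2,S) = either(map(S,S),string).
Decompose either/2: T3 = io(T2),  tup3(T3,tup3(unit,int,string),io(unit)) = E.
Bind T3 := io(T2); substituting into the one remaining equation that mentions T3 gives: tup3(io(T2),tup3(unit,int,string),io(unit)) = E.
Bind E := tup3(io(T2),tup3(unit,int,string),io(unit)); no other remaining equation mentions E.
Decompose either/2: T2 = map(S,S),  S = string.
Bind T2 := map(S,S); no other remaining equation mentions T2. Substituting into the earlier bindings gives T3 := io(map(S,S)), E := tup3(io(map(S,S)),tup3(unit,int,string),io(unit)).
Bind S := string. Substituting into the earlier bindings gives T3 := io(map(string,string)), E := tup3(io(map(string,string)),tup3(unit,int,string),io(unit)), T2 := map(string,string).
MGU = { T3 := io(map(string,string)), E := tup3(io(map(string,string)),tup3(unit,int,string),io(unit)), T2 := map(string,string), S := string }, so T3 := io(map(string,string)).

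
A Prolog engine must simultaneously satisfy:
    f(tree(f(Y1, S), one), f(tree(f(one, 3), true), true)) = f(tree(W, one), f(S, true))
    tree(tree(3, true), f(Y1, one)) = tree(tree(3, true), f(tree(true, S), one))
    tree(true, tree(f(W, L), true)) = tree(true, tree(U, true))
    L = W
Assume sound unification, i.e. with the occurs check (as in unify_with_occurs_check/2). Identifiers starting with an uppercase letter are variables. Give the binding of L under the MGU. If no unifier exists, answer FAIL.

f(tree(true, tree(f(one, 3), true)), tree(f(one, 3), true))

Decompose f/2: tree(f(Y1, S), one) = tree(W, one),  f(tree(f(one, 3), true), true) = f(S, true).
Decompose tree/2: f(Y1, S) = W,  one = one.
Bind W := f(Y1, S); substituting into the 2 remaining equations that mention W gives: tree(true, tree(f(f(Y1, S), L), true)) = tree(true, tree(U, true)),  L = f(Y1, S).
Delete trivial equation one = one.
Decompose f/2: tree(f(one, 3), true) = S,  true = true.
Bind S := tree(f(one, 3), true); substituting into the 3 remaining equations that mention S gives: tree(tree(3, true), f(Y1, one)) = tree(tree(3, true), f(tree(true, tree(f(one, 3), true)), one)),  tree(true, tree(f(f(Y1, tree(f(one, 3), true)), L), true)) = tree(true, tree(U, true)),  L = f(Y1, tree(f(one, 3), true)). Substituting into the earlier binding gives W := f(Y1, tree(f(one, 3), true)).
Delete trivial equation true = true.
Decompose tree/2: tree(3, true) = tree(3, true),  f(Y1, one) = f(tree(true, tree(f(one, 3), true)), one).
Delete trivial equation tree(3, true) = tree(3, true).
Decompose f/2: Y1 = tree(true, tree(f(one, 3), true)),  one = one.
Bind Y1 := tree(true, tree(f(one, 3), true)); substituting into the 2 remaining equations that mention Y1 gives: tree(true, tree(f(f(tree(true, tree(f(one, 3), true)), tree(f(one, 3), true)), L), true)) = tree(true, tree(U, true)),  L = f(tree(true, tree(f(one, 3), true)), tree(f(one, 3), true)). Substituting into the earlier binding gives W := f(tree(true, tree(f(one, 3), true)), tree(f(one, 3), true)).
Delete trivial equation one = one.
Decompose tree/2: true = true,  tree(f(f(tree(true, tree(f(one, 3), true)), tree(f(one, 3), true)), L), true) = tree(U, true).
Delete trivial equation true = true.
Decompose tree/2: f(f(tree(true, tree(f(one, 3), true)), tree(f(one, 3), true)), L) = U,  true = true.
Bind U := f(f(tree(true, tree(f(one, 3), true)), tree(f(one, 3), true)), L); no other remaining equation mentions U.
Delete trivial equation true = true.
Bind L := f(tree(true, tree(f(one, 3), true)), tree(f(one, 3), true)). Substituting into the earlier binding gives U := f(f(tree(true, tree(f(one, 3), true)), tree(f(one, 3), true)), f(tree(true, tree(f(one, 3), true)), tree(f(one, 3), true))).
MGU = { W ↦ f(tree(true, tree(f(one, 3), true)), tree(f(one, 3), true)), S ↦ tree(f(one, 3), true), Y1 ↦ tree(true, tree(f(one, 3), true)), U ↦ f(f(tree(true, tree(f(one, 3), true)), tree(f(one, 3), true)), f(tree(true, tree(f(one, 3), true)), tree(f(one, 3), true))), L ↦ f(tree(true, tree(f(one, 3), true)), tree(f(one, 3), true)) }, so L ↦ f(tree(true, tree(f(one, 3), true)), tree(f(one, 3), true)).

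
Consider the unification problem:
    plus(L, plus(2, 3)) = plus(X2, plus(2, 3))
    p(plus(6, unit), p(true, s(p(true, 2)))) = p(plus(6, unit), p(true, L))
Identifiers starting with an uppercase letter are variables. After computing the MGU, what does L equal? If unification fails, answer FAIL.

Decompose plus/2: L = X2,  plus(2, 3) = plus(2, 3).
Bind L := X2; substituting into the one remaining equation that mentions L gives: p(plus(6, unit), p(true, s(p(true, 2)))) = p(plus(6, unit), p(true, X2)).
Delete trivial equation plus(2, 3) = plus(2, 3).
Decompose p/2: plus(6, unit) = plus(6, unit),  p(true, s(p(true, 2))) = p(true, X2).
Delete trivial equation plus(6, unit) = plus(6, unit).
Decompose p/2: true = true,  s(p(true, 2)) = X2.
Delete trivial equation true = true.
Bind X2 := s(p(true, 2)). Substituting into the earlier binding gives L := s(p(true, 2)).
MGU = { L -> s(p(true, 2)), X2 -> s(p(true, 2)) }, so L -> s(p(true, 2)).

s(p(true, 2))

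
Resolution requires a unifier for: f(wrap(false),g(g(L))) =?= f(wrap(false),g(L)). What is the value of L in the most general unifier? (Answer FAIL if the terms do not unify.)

FAIL

Decompose f/2: wrap(false) =?= wrap(false),  g(g(L)) =?= g(L).
Delete trivial equation wrap(false) =?= wrap(false).
Decompose g/1: g(L) =?= L.
Occurs check fails: L occurs in g(L); the equation L =?= g(L) has no finite solution.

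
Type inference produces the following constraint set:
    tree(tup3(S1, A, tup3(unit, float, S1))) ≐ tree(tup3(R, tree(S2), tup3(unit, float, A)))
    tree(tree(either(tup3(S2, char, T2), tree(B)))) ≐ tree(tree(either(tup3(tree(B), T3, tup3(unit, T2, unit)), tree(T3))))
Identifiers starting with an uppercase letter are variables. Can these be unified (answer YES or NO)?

NO

Decompose tree/1: tup3(S1, A, tup3(unit, float, S1)) ≐ tup3(R, tree(S2), tup3(unit, float, A)).
Decompose tup3/3: S1 ≐ R,  A ≐ tree(S2),  tup3(unit, float, S1) ≐ tup3(unit, float, A).
Bind S1 := R; substituting into the one remaining equation that mentions S1 gives: tup3(unit, float, R) ≐ tup3(unit, float, A).
Bind A := tree(S2); substituting into the one remaining equation that mentions A gives: tup3(unit, float, R) ≐ tup3(unit, float, tree(S2)).
Decompose tup3/3: unit ≐ unit,  float ≐ float,  R ≐ tree(S2).
Delete trivial equation unit ≐ unit.
Delete trivial equation float ≐ float.
Bind R := tree(S2); no other remaining equation mentions R. Substituting into the earlier binding gives S1 := tree(S2).
Decompose tree/1: tree(either(tup3(S2, char, T2), tree(B))) ≐ tree(either(tup3(tree(B), T3, tup3(unit, T2, unit)), tree(T3))).
Decompose tree/1: either(tup3(S2, char, T2), tree(B)) ≐ either(tup3(tree(B), T3, tup3(unit, T2, unit)), tree(T3)).
Decompose either/2: tup3(S2, char, T2) ≐ tup3(tree(B), T3, tup3(unit, T2, unit)),  tree(B) ≐ tree(T3).
Decompose tup3/3: S2 ≐ tree(B),  char ≐ T3,  T2 ≐ tup3(unit, T2, unit).
Bind S2 := tree(B); no other remaining equation mentions S2. Substituting into the earlier bindings gives S1 := tree(tree(B)), A := tree(tree(B)), R := tree(tree(B)).
Bind T3 := char; substituting into the one remaining equation that mentions T3 gives: tree(B) ≐ tree(char).
Occurs check fails: T2 occurs in tup3(unit, T2, unit); the equation T2 ≐ tup3(unit, T2, unit) has no finite solution.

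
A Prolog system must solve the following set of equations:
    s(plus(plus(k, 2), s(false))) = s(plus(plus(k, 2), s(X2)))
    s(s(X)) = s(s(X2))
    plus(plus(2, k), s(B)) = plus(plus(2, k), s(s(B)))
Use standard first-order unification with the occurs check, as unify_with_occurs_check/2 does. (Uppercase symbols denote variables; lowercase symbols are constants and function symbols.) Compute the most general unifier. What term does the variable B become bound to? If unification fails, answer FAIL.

Decompose s/1: plus(plus(k, 2), s(false)) = plus(plus(k, 2), s(X2)).
Decompose plus/2: plus(k, 2) = plus(k, 2),  s(false) = s(X2).
Delete trivial equation plus(k, 2) = plus(k, 2).
Decompose s/1: false = X2.
Bind X2 := false; substituting into the one remaining equation that mentions X2 gives: s(s(X)) = s(s(false)).
Decompose s/1: s(X) = s(false).
Decompose s/1: X = false.
Bind X := false; no other remaining equation mentions X.
Decompose plus/2: plus(2, k) = plus(2, k),  s(B) = s(s(B)).
Delete trivial equation plus(2, k) = plus(2, k).
Decompose s/1: B = s(B).
Occurs check fails: B occurs in s(B); the equation B = s(B) has no finite solution.

FAIL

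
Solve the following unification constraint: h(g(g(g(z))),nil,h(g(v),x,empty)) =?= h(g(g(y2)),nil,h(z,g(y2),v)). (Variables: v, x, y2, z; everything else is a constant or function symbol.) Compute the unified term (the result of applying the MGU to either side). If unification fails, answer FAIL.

Decompose h/3: g(g(g(z))) =?= g(g(y2)),  nil =?= nil,  h(g(v),x,empty) =?= h(z,g(y2),v).
Decompose g/1: g(g(z)) =?= g(y2).
Decompose g/1: g(z) =?= y2.
Bind y2 := g(z); substituting into the one remaining equation that mentions y2 gives: h(g(v),x,empty) =?= h(z,g(g(z)),v).
Delete trivial equation nil =?= nil.
Decompose h/3: g(v) =?= z,  x =?= g(g(z)),  empty =?= v.
Bind z := g(v); substituting into the one remaining equation that mentions z gives: x =?= g(g(g(v))). Substituting into the earlier binding gives y2 := g(g(v)).
Bind x := g(g(g(v))); no other remaining equation mentions x.
Bind v := empty. Substituting into the earlier bindings gives y2 := g(g(empty)), z := g(empty), x := g(g(g(empty))).
Applying the MGU to either side gives h(g(g(g(g(empty)))),nil,h(g(empty),g(g(g(empty))),empty)).

h(g(g(g(g(empty)))),nil,h(g(empty),g(g(g(empty))),empty))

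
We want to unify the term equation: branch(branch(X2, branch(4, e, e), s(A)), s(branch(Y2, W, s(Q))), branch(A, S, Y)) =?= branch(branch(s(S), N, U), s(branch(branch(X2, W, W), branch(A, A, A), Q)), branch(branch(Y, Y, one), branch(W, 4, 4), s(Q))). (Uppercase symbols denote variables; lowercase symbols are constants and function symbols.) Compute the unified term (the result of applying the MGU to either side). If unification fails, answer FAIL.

FAIL

Decompose branch/3: branch(X2, branch(4, e, e), s(A)) =?= branch(s(S), N, U),  s(branch(Y2, W, s(Q))) =?= s(branch(branch(X2, W, W), branch(A, A, A), Q)),  branch(A, S, Y) =?= branch(branch(Y, Y, one), branch(W, 4, 4), s(Q)).
Decompose branch/3: X2 =?= s(S),  branch(4, e, e) =?= N,  s(A) =?= U.
Bind X2 := s(S); substituting into the one remaining equation that mentions X2 gives: s(branch(Y2, W, s(Q))) =?= s(branch(branch(s(S), W, W), branch(A, A, A), Q)).
Bind N := branch(4, e, e); no other remaining equation mentions N.
Bind U := s(A); no other remaining equation mentions U.
Decompose s/1: branch(Y2, W, s(Q)) =?= branch(branch(s(S), W, W), branch(A, A, A), Q).
Decompose branch/3: Y2 =?= branch(s(S), W, W),  W =?= branch(A, A, A),  s(Q) =?= Q.
Bind Y2 := branch(s(S), W, W); no other remaining equation mentions Y2.
Bind W := branch(A, A, A); substituting into the one remaining equation that mentions W gives: branch(A, S, Y) =?= branch(branch(Y, Y, one), branch(branch(A, A, A), 4, 4), s(Q)). Substituting into the earlier binding gives Y2 := branch(s(S), branch(A, A, A), branch(A, A, A)).
Occurs check fails: Q occurs in s(Q); the equation Q =?= s(Q) has no finite solution.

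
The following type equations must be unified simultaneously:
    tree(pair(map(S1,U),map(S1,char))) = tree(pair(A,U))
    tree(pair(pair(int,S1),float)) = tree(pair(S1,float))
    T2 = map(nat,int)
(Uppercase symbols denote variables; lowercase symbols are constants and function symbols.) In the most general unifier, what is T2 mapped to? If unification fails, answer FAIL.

Decompose tree/1: pair(map(S1,U),map(S1,char)) = pair(A,U).
Decompose pair/2: map(S1,U) = A,  map(S1,char) = U.
Bind A := map(S1,U); no other remaining equation mentions A.
Bind U := map(S1,char); no other remaining equation mentions U. Substituting into the earlier binding gives A := map(S1,map(S1,char)).
Decompose tree/1: pair(pair(int,S1),float) = pair(S1,float).
Decompose pair/2: pair(int,S1) = S1,  float = float.
Occurs check fails: S1 occurs in pair(int,S1); the equation S1 = pair(int,S1) has no finite solution.

FAIL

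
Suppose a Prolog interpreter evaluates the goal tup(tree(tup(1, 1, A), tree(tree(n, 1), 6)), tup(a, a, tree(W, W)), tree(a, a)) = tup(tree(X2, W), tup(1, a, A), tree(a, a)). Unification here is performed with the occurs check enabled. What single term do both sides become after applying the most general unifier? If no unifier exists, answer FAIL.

FAIL

Decompose tup/3: tree(tup(1, 1, A), tree(tree(n, 1), 6)) = tree(X2, W),  tup(a, a, tree(W, W)) = tup(1, a, A),  tree(a, a) = tree(a, a).
Decompose tree/2: tup(1, 1, A) = X2,  tree(tree(n, 1), 6) = W.
Bind X2 := tup(1, 1, A); no other remaining equation mentions X2.
Bind W := tree(tree(n, 1), 6); substituting into the one remaining equation that mentions W gives: tup(a, a, tree(tree(tree(n, 1), 6), tree(tree(n, 1), 6))) = tup(1, a, A).
Decompose tup/3: a = 1,  a = a,  tree(tree(tree(n, 1), 6), tree(tree(n, 1), 6)) = A.
Clash: constants a and 1 differ; no unifier exists.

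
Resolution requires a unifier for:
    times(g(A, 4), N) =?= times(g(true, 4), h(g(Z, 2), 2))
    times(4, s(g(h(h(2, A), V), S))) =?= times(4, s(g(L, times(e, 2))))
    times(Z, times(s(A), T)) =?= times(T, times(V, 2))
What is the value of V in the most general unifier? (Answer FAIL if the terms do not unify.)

Decompose times/2: g(A, 4) =?= g(true, 4),  N =?= h(g(Z, 2), 2).
Decompose g/2: A =?= true,  4 =?= 4.
Bind A := true; substituting into the 2 remaining equations that mention A gives: times(4, s(g(h(h(2, true), V), S))) =?= times(4, s(g(L, times(e, 2)))),  times(Z, times(s(true), T)) =?= times(T, times(V, 2)).
Delete trivial equation 4 =?= 4.
Bind N := h(g(Z, 2), 2); no other remaining equation mentions N.
Decompose times/2: 4 =?= 4,  s(g(h(h(2, true), V), S)) =?= s(g(L, times(e, 2))).
Delete trivial equation 4 =?= 4.
Decompose s/1: g(h(h(2, true), V), S) =?= g(L, times(e, 2)).
Decompose g/2: h(h(2, true), V) =?= L,  S =?= times(e, 2).
Bind L := h(h(2, true), V); no other remaining equation mentions L.
Bind S := times(e, 2); no other remaining equation mentions S.
Decompose times/2: Z =?= T,  times(s(true), T) =?= times(V, 2).
Bind Z := T; no other remaining equation mentions Z. Substituting into the earlier binding gives N := h(g(T, 2), 2).
Decompose times/2: s(true) =?= V,  T =?= 2.
Bind V := s(true); no other remaining equation mentions V. Substituting into the earlier binding gives L := h(h(2, true), s(true)).
Bind T := 2. Substituting into the earlier bindings gives N := h(g(2, 2), 2), Z := 2.
MGU = { A -> true, N -> h(g(2, 2), 2), L -> h(h(2, true), s(true)), S -> times(e, 2), Z -> 2, V -> s(true), T -> 2 }, so V -> s(true).

s(true)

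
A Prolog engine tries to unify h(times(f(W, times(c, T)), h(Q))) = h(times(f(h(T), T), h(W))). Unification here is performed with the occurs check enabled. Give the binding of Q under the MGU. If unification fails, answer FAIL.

FAIL

Decompose h/1: times(f(W, times(c, T)), h(Q)) = times(f(h(T), T), h(W)).
Decompose times/2: f(W, times(c, T)) = f(h(T), T),  h(Q) = h(W).
Decompose f/2: W = h(T),  times(c, T) = T.
Bind W := h(T); substituting into the one remaining equation that mentions W gives: h(Q) = h(h(T)).
Occurs check fails: T occurs in times(c, T); the equation T = times(c, T) has no finite solution.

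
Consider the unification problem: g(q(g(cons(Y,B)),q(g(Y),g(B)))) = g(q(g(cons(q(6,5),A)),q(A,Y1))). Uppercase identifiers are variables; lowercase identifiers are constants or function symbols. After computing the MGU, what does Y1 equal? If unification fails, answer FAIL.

Decompose g/1: q(g(cons(Y,B)),q(g(Y),g(B))) = q(g(cons(q(6,5),A)),q(A,Y1)).
Decompose q/2: g(cons(Y,B)) = g(cons(q(6,5),A)),  q(g(Y),g(B)) = q(A,Y1).
Decompose g/1: cons(Y,B) = cons(q(6,5),A).
Decompose cons/2: Y = q(6,5),  B = A.
Bind Y := q(6,5); substituting into the one remaining equation that mentions Y gives: q(g(q(6,5)),g(B)) = q(A,Y1).
Bind B := A; substituting into the remaining equation gives: q(g(q(6,5)),g(A)) = q(A,Y1).
Decompose q/2: g(q(6,5)) = A,  g(A) = Y1.
Bind A := g(q(6,5)); substituting into the remaining equation gives: g(g(q(6,5))) = Y1. Substituting into the earlier binding gives B := g(q(6,5)).
Bind Y1 := g(g(q(6,5))).
MGU = { Y := q(6,5), B := g(q(6,5)), A := g(q(6,5)), Y1 := g(g(q(6,5))) }, so Y1 := g(g(q(6,5))).

g(g(q(6,5)))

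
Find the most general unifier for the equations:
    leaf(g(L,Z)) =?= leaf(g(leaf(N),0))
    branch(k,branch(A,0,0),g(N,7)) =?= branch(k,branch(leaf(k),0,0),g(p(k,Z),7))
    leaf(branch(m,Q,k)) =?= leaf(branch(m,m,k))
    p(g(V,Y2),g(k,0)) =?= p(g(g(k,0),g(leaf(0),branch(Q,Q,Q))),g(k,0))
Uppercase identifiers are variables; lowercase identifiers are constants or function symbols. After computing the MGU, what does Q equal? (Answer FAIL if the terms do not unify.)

Decompose leaf/1: g(L,Z) =?= g(leaf(N),0).
Decompose g/2: L =?= leaf(N),  Z =?= 0.
Bind L := leaf(N); no other remaining equation mentions L.
Bind Z := 0; substituting into the one remaining equation that mentions Z gives: branch(k,branch(A,0,0),g(N,7)) =?= branch(k,branch(leaf(k),0,0),g(p(k,0),7)).
Decompose branch/3: k =?= k,  branch(A,0,0) =?= branch(leaf(k),0,0),  g(N,7) =?= g(p(k,0),7).
Delete trivial equation k =?= k.
Decompose branch/3: A =?= leaf(k),  0 =?= 0,  0 =?= 0.
Bind A := leaf(k); no other remaining equation mentions A.
Delete trivial equation 0 =?= 0.
Delete trivial equation 0 =?= 0.
Decompose g/2: N =?= p(k,0),  7 =?= 7.
Bind N := p(k,0); no other remaining equation mentions N. Substituting into the earlier binding gives L := leaf(p(k,0)).
Delete trivial equation 7 =?= 7.
Decompose leaf/1: branch(m,Q,k) =?= branch(m,m,k).
Decompose branch/3: m =?= m,  Q =?= m,  k =?= k.
Delete trivial equation m =?= m.
Bind Q := m; substituting into the one remaining equation that mentions Q gives: p(g(V,Y2),g(k,0)) =?= p(g(g(k,0),g(leaf(0),branch(m,m,m))),g(k,0)).
Delete trivial equation k =?= k.
Decompose p/2: g(V,Y2) =?= g(g(k,0),g(leaf(0),branch(m,m,m))),  g(k,0) =?= g(k,0).
Decompose g/2: V =?= g(k,0),  Y2 =?= g(leaf(0),branch(m,m,m)).
Bind V := g(k,0); no other remaining equation mentions V.
Bind Y2 := g(leaf(0),branch(m,m,m)); no other remaining equation mentions Y2.
Delete trivial equation g(k,0) =?= g(k,0).
MGU = { L := leaf(p(k,0)), Z := 0, A := leaf(k), N := p(k,0), Q := m, V := g(k,0), Y2 := g(leaf(0),branch(m,m,m)) }, so Q := m.

m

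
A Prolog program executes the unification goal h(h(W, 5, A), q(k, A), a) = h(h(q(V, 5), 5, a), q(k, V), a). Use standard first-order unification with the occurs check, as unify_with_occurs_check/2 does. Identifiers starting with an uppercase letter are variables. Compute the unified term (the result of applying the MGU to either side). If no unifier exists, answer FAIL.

h(h(q(a, 5), 5, a), q(k, a), a)

Decompose h/3: h(W, 5, A) = h(q(V, 5), 5, a),  q(k, A) = q(k, V),  a = a.
Decompose h/3: W = q(V, 5),  5 = 5,  A = a.
Bind W := q(V, 5); no other remaining equation mentions W.
Delete trivial equation 5 = 5.
Bind A := a; substituting into the one remaining equation that mentions A gives: q(k, a) = q(k, V).
Decompose q/2: k = k,  a = V.
Delete trivial equation k = k.
Bind V := a; no other remaining equation mentions V. Substituting into the earlier binding gives W := q(a, 5).
Delete trivial equation a = a.
Applying the MGU to either side gives h(h(q(a, 5), 5, a), q(k, a), a).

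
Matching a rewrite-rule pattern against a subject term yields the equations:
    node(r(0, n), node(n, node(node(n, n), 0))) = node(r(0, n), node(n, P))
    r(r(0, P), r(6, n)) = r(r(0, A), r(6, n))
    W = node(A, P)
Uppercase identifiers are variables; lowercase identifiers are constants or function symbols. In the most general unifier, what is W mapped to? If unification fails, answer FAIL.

Decompose node/2: r(0, n) = r(0, n),  node(n, node(node(n, n), 0)) = node(n, P).
Delete trivial equation r(0, n) = r(0, n).
Decompose node/2: n = n,  node(node(n, n), 0) = P.
Delete trivial equation n = n.
Bind P := node(node(n, n), 0); substituting into the remaining equations gives: r(r(0, node(node(n, n), 0)), r(6, n)) = r(r(0, A), r(6, n)),  W = node(A, node(node(n, n), 0)).
Decompose r/2: r(0, node(node(n, n), 0)) = r(0, A),  r(6, n) = r(6, n).
Decompose r/2: 0 = 0,  node(node(n, n), 0) = A.
Delete trivial equation 0 = 0.
Bind A := node(node(n, n), 0); substituting into the one remaining equation that mentions A gives: W = node(node(node(n, n), 0), node(node(n, n), 0)).
Delete trivial equation r(6, n) = r(6, n).
Bind W := node(node(node(n, n), 0), node(node(n, n), 0)).
MGU = { P := node(node(n, n), 0), A := node(node(n, n), 0), W := node(node(node(n, n), 0), node(node(n, n), 0)) }, so W := node(node(node(n, n), 0), node(node(n, n), 0)).

node(node(node(n, n), 0), node(node(n, n), 0))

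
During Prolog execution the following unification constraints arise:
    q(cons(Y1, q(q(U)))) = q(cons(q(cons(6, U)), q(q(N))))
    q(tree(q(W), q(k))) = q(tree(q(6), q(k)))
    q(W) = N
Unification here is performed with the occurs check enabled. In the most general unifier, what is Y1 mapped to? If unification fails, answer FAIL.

Decompose q/1: cons(Y1, q(q(U))) = cons(q(cons(6, U)), q(q(N))).
Decompose cons/2: Y1 = q(cons(6, U)),  q(q(U)) = q(q(N)).
Bind Y1 := q(cons(6, U)); no other remaining equation mentions Y1.
Decompose q/1: q(U) = q(N).
Decompose q/1: U = N.
Bind U := N; no other remaining equation mentions U. Substituting into the earlier binding gives Y1 := q(cons(6, N)).
Decompose q/1: tree(q(W), q(k)) = tree(q(6), q(k)).
Decompose tree/2: q(W) = q(6),  q(k) = q(k).
Decompose q/1: W = 6.
Bind W := 6; substituting into the one remaining equation that mentions W gives: q(6) = N.
Delete trivial equation q(k) = q(k).
Bind N := q(6). Substituting into the earlier bindings gives Y1 := q(cons(6, q(6))), U := q(6).
MGU = { Y1 ↦ q(cons(6, q(6))), U ↦ q(6), W ↦ 6, N ↦ q(6) }, so Y1 ↦ q(cons(6, q(6))).

q(cons(6, q(6)))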